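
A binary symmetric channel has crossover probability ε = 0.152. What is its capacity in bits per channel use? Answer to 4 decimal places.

0.3852 bits

Binary symmetric channel: C = 1 − h₂(ε) where h₂ is the binary entropy function.
h₂(0.152) = −0.152·log₂0.152 − 0.848·log₂0.848 = 0.6148.
C = 1 − 0.6148 = 0.3852 bits per channel use.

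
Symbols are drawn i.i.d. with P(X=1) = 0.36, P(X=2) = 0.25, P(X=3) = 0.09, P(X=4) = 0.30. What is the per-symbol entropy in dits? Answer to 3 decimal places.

H(X) = −Σ p·log₁₀ p.
  −(0.36)·log₁₀(0.36) = 0.1597
  −(0.25)·log₁₀(0.25) = 0.1505
  −(0.09)·log₁₀(0.09) = 0.0941
  −(0.30)·log₁₀(0.30) = 0.1569
Sum: 0.1597 + 0.1505 + 0.0941 + 0.1569 = 0.561 dits.

0.561 dits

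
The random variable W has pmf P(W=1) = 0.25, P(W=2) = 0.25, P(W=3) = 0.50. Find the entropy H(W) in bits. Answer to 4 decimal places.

H(W) = −Σ p·log₂ p.
  −(0.25)·log₂(0.25) = 0.50000
  −(0.25)·log₂(0.25) = 0.50000
  −(0.50)·log₂(0.50) = 0.50000
Sum: 0.50000 + 0.50000 + 0.50000 = 1.5000 bits.

1.5000 bits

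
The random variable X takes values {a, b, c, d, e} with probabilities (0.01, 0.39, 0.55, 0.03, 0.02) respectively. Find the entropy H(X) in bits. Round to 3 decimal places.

1.335 bits

H(X) = −Σ p·log₂ p.
  −(0.01)·log₂(0.01) = 0.0664
  −(0.39)·log₂(0.39) = 0.5298
  −(0.55)·log₂(0.55) = 0.4744
  −(0.03)·log₂(0.03) = 0.1518
  −(0.02)·log₂(0.02) = 0.1129
Sum: 0.0664 + 0.5298 + 0.4744 + 0.1518 + 0.1129 = 1.335 bits.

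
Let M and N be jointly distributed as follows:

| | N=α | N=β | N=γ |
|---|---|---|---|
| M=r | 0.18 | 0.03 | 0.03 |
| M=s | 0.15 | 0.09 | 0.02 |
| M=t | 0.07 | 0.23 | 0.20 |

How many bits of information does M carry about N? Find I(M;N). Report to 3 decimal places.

Marginals: p(M) = (0.2400, 0.2600, 0.5000), p(N) = (0.4000, 0.3500, 0.2500).
I(M;N) = Σ p(x,y)·log₂[p(x,y)/(p(x)p(y))].
  (r,α): 0.18·log₂(1.8750) = 0.1632
  (r,β): 0.03·log₂(0.3571) = -0.0446
  (r,γ): 0.03·log₂(0.5000) = -0.0300
  (s,α): 0.15·log₂(1.4423) = 0.0793
  (s,β): 0.09·log₂(0.9890) = -0.0014
  (s,γ): 0.02·log₂(0.3077) = -0.0340
  (t,α): 0.07·log₂(0.3500) = -0.1060
  (t,β): 0.23·log₂(1.3143) = 0.0907
  (t,γ): 0.20·log₂(1.6000) = 0.1356
Sum = 0.253 bits.

0.253 bits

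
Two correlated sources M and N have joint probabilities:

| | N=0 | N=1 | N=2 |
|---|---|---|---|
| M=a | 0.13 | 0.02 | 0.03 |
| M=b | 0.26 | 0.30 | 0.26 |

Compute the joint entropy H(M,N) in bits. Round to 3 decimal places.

2.179 bits

H(M,N) = −Σ p(x,y)·log₂ p(x,y) over all 6 cells.
  cell (a,0): −0.13·log₂0.13 = 0.3826
  cell (a,1): −0.02·log₂0.02 = 0.1129
  cell (a,2): −0.03·log₂0.03 = 0.1518
  cell (b,0): −0.26·log₂0.26 = 0.5053
  cell (b,1): −0.30·log₂0.30 = 0.5211
  cell (b,2): −0.26·log₂0.26 = 0.5053
Sum = 2.179 bits.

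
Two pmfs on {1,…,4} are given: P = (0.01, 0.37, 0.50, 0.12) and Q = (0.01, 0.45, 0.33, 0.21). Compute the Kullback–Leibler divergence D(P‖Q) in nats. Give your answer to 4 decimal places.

0.0682 nats

D(P‖Q) = Σ p·ln(p/q).
  0.01·ln(0.01/0.01) = 0.00000
  0.37·ln(0.37/0.45) = -0.07243
  0.50·ln(0.50/0.33) = 0.20776
  0.12·ln(0.12/0.21) = -0.06715
D(P‖Q) = 0.0682 nats.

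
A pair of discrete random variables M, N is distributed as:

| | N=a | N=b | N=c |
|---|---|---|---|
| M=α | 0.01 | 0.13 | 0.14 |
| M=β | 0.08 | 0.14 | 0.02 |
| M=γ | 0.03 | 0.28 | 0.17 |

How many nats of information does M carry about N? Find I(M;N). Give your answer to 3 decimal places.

Marginals: p(M) = (0.2800, 0.2400, 0.4800), p(N) = (0.1200, 0.5500, 0.3300).
I(M;N) = H(M) + H(N) − H(M,N).
H(M) = 1.0512, H(N) = 0.9491, H(M,N) = 1.9050.
I(M;N) = 1.0512 + 0.9491 − 1.9050 = 0.095 nats.

0.095 nats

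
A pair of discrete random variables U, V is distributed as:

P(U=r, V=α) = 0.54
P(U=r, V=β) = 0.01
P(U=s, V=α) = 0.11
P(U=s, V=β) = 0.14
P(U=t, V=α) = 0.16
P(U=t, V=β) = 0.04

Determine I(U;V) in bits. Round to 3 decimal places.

Marginals: p(U) = (0.5500, 0.2500, 0.2000), p(V) = (0.8100, 0.1900).
I(U;V) = H(U) + H(V) − H(U,V).
H(U) = 1.4388, H(V) = 0.7015, H(U,V) = 1.9026.
I(U;V) = 1.4388 + 0.7015 − 1.9026 = 0.238 bits.

0.238 bits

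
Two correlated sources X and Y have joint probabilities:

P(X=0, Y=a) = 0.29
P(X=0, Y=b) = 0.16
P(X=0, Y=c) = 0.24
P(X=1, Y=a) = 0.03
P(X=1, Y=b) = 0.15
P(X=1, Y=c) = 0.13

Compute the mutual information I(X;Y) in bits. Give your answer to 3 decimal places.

Marginals: p(X) = (0.6900, 0.3100), p(Y) = (0.3200, 0.3100, 0.3700).
I(X;Y) = Σ p(x,y)·log₂[p(x,y)/(p(x)p(y))].
  (0,a): 0.29·log₂(1.3134) = 0.1141
  (0,b): 0.16·log₂(0.7480) = -0.0670
  (0,c): 0.24·log₂(0.9401) = -0.0214
  (1,a): 0.03·log₂(0.3024) = -0.0518
  (1,b): 0.15·log₂(1.5609) = 0.0964
  (1,c): 0.13·log₂(1.1334) = 0.0235
Sum = 0.094 bits.

0.094 bits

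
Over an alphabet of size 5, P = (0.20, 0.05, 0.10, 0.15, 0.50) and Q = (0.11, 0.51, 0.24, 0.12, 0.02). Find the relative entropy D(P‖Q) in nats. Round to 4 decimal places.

1.5588 nats

D(P‖Q) = Σ p·ln(p/q).
  0.20·ln(0.20/0.11) = 0.11957
  0.05·ln(0.05/0.51) = -0.11612
  0.10·ln(0.10/0.24) = -0.08755
  0.15·ln(0.15/0.12) = 0.03347
  0.50·ln(0.50/0.02) = 1.60944
D(P‖Q) = 1.5588 nats.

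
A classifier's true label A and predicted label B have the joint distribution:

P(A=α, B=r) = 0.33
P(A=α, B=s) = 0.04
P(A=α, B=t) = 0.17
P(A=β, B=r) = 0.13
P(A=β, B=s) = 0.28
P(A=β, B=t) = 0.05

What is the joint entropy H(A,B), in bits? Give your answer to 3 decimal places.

H(A,B) = −Σ p(x,y)·log₂ p(x,y) over all 6 cells.
  cell (α,r): −0.33·log₂0.33 = 0.5278
  cell (α,s): −0.04·log₂0.04 = 0.1858
  cell (α,t): −0.17·log₂0.17 = 0.4346
  cell (β,r): −0.13·log₂0.13 = 0.3826
  cell (β,s): −0.28·log₂0.28 = 0.5142
  cell (β,t): −0.05·log₂0.05 = 0.2161
Sum = 2.261 bits.

2.261 bits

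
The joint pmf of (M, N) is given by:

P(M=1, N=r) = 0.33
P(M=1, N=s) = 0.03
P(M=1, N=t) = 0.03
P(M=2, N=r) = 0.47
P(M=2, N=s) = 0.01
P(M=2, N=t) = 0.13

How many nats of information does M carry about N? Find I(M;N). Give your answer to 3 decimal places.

0.027 nats

Marginals: p(M) = (0.3900, 0.6100), p(N) = (0.8000, 0.0400, 0.1600).
I(M;N) = Σ p(x,y)·ln[p(x,y)/(p(x)p(y))].
  (1,r): 0.33·ln(1.0577) = 0.0185
  (1,s): 0.03·ln(1.9231) = 0.0196
  (1,t): 0.03·ln(0.4808) = -0.0220
  (2,r): 0.47·ln(0.9631) = -0.0177
  (2,s): 0.01·ln(0.4098) = -0.0089
  (2,t): 0.13·ln(1.3320) = 0.0373
Sum = 0.027 nats.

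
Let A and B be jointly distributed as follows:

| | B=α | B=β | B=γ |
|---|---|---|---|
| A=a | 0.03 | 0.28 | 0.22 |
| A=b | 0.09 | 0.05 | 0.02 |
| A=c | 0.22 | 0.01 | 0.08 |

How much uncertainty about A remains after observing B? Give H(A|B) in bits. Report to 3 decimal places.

1.042 bits

Marginals: p(A) = (0.5300, 0.1600, 0.3100), p(B) = (0.3400, 0.3400, 0.3200).
H(A|B) = Σ p(B) · H(A|B=·).
  B=α: p=0.3400, H(A|B=α) = 1.2230
  B=β: p=0.3400, H(A|B=β) = 0.7870
  B=γ: p=0.3200, H(A|B=γ) = 1.1216
Weighted sum = 1.042 bits.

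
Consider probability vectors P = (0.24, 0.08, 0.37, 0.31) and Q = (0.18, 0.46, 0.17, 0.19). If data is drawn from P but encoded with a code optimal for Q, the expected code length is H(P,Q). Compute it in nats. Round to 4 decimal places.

H(P,Q) = −Σ p·ln q.
  −0.24·ln(0.18) = 0.41155
  −0.08·ln(0.46) = 0.06212
  −0.37·ln(0.17) = 0.65562
  −0.31·ln(0.19) = 0.51483
H(P,Q) = 1.6441 nats.

1.6441 nats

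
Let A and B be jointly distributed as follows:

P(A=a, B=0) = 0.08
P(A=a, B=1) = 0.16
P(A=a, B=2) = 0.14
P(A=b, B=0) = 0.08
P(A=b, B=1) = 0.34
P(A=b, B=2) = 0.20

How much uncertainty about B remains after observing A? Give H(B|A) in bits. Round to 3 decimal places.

Marginals: p(A) = (0.3800, 0.6200), p(B) = (0.1600, 0.5000, 0.3400).
H(B|A) = Σ p(A) · H(B|A=·).
  A=a: p=0.3800, H(B|A=a) = 1.5294
  A=b: p=0.6200, H(B|A=b) = 1.3830
Weighted sum = 1.439 bits.

1.439 bits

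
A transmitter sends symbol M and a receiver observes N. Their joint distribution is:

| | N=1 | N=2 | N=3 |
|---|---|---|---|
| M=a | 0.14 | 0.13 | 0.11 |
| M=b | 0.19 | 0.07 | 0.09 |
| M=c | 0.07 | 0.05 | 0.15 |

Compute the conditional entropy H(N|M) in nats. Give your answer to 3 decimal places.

Chain rule: H(N|M) = H(M,N) − H(M).
Marginals: p(M) = (0.3800, 0.3500, 0.2700), p(N) = (0.4000, 0.2500, 0.3500).
H(M,N) = 2.1222 nats; H(M) = 1.0886 nats.
H(N|M) = 2.1222 − 1.0886 = 1.034 nats.

1.034 nats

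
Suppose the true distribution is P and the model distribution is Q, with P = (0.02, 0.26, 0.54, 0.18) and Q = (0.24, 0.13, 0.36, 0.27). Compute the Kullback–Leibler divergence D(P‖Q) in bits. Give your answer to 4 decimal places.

D(P‖Q) = Σ p·log₂(p/q).
  0.02·log₂(0.02/0.24) = -0.07170
  0.26·log₂(0.26/0.13) = 0.26000
  0.54·log₂(0.54/0.36) = 0.31588
  0.18·log₂(0.18/0.27) = -0.10529
D(P‖Q) = 0.3989 bits.

0.3989 bits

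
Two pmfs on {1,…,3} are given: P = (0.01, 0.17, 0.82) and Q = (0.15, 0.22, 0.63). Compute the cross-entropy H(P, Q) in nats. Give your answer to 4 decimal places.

0.6552 nats

H(P,Q) = −Σ p·ln q.
  −0.01·ln(0.15) = 0.01897
  −0.17·ln(0.22) = 0.25740
  −0.82·ln(0.63) = 0.37887
H(P,Q) = 0.6552 nats.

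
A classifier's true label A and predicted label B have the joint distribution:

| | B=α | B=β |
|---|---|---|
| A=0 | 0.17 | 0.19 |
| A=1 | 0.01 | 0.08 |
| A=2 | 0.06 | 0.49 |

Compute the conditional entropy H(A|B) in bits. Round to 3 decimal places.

1.201 bits

Chain rule: H(A|B) = H(A,B) − H(B).
Marginals: p(A) = (0.3600, 0.0900, 0.5500), p(B) = (0.2400, 0.7600).
H(A,B) = 1.9956 bits; H(B) = 0.7950 bits.
H(A|B) = 1.9956 − 0.7950 = 1.201 bits.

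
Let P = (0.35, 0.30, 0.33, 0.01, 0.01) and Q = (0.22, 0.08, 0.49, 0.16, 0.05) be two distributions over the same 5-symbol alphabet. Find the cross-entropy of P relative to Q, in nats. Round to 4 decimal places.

H(P,Q) = −Σ p·ln q.
  −0.35·ln(0.22) = 0.52994
  −0.30·ln(0.08) = 0.75772
  −0.33·ln(0.49) = 0.23541
  −0.01·ln(0.16) = 0.01833
  −0.01·ln(0.05) = 0.02996
H(P,Q) = 1.5714 nats.

1.5714 nats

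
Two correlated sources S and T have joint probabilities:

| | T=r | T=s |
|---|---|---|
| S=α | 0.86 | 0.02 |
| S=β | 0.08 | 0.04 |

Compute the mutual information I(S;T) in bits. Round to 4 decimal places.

0.0795 bits

Marginals: p(S) = (0.8800, 0.1200), p(T) = (0.9400, 0.0600).
I(S;T) = Σ p(x,y)·log₂[p(x,y)/(p(x)p(y))].
  (α,r): 0.86·log₂(1.0397) = 0.04825
  (α,s): 0.02·log₂(0.3788) = -0.02801
  (β,r): 0.08·log₂(0.7092) = -0.03966
  (β,s): 0.04·log₂(5.5556) = 0.09896
Sum = 0.0795 bits.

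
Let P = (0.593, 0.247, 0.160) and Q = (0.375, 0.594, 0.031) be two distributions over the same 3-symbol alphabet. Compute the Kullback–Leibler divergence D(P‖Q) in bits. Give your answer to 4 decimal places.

D(P‖Q) = Σ p·log₂(p/q).
  0.593·log₂(0.593/0.375) = 0.39206
  0.247·log₂(0.247/0.594) = -0.31269
  0.160·log₂(0.160/0.031) = 0.37884
D(P‖Q) = 0.4582 bits.

0.4582 bits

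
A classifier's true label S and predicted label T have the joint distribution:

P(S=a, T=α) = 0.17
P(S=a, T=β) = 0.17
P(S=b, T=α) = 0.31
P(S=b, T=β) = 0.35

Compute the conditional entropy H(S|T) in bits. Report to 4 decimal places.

Marginals: p(S) = (0.3400, 0.6600), p(T) = (0.4800, 0.5200).
H(S|T) = Σ p(T) · H(S|T=·).
  T=α: p=0.4800, H(S|T=α) = 0.9377
  T=β: p=0.5200, H(S|T=β) = 0.9118
Weighted sum = 0.9242 bits.

0.9242 bits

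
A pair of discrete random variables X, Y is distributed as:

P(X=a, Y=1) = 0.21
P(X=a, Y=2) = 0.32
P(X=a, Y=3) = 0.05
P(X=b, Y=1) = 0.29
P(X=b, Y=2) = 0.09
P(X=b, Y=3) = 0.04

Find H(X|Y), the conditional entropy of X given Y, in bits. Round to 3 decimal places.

0.891 bits

Chain rule: H(X|Y) = H(X,Y) − H(Y).
Marginals: p(X) = (0.5800, 0.4200), p(Y) = (0.5000, 0.4100, 0.0900).
H(X,Y) = 2.2313 bits; H(Y) = 1.3400 bits.
H(X|Y) = 2.2313 − 1.3400 = 0.891 bits.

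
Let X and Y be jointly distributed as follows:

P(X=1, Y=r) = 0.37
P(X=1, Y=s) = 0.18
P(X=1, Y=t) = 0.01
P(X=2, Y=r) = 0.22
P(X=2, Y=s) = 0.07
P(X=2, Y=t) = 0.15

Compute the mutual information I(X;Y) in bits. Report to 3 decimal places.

Marginals: p(X) = (0.5600, 0.4400), p(Y) = (0.5900, 0.2500, 0.1600).
I(X;Y) = Σ p(x,y)·log₂[p(x,y)/(p(x)p(y))].
  (1,r): 0.37·log₂(1.1199) = 0.0604
  (1,s): 0.18·log₂(1.2857) = 0.0653
  (1,t): 0.01·log₂(0.1116) = -0.0316
  (2,r): 0.22·log₂(0.8475) = -0.0525
  (2,s): 0.07·log₂(0.6364) = -0.0456
  (2,t): 0.15·log₂(2.1307) = 0.1637
Sum = 0.160 bits.

0.160 bits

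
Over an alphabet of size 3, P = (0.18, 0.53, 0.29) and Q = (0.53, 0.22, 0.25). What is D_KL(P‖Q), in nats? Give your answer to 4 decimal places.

D(P‖Q) = Σ p·ln(p/q).
  0.18·ln(0.18/0.53) = -0.19439
  0.53·ln(0.53/0.22) = 0.46600
  0.29·ln(0.29/0.25) = 0.04304
D(P‖Q) = 0.3147 nats.

0.3147 nats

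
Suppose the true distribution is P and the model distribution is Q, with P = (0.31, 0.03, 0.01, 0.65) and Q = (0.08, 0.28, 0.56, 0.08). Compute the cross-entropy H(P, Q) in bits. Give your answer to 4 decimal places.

3.5616 bits

H(P,Q) = −Σ p·log₂ q.
  −0.31·log₂(0.08) = 1.12960
  −0.03·log₂(0.28) = 0.05510
  −0.01·log₂(0.56) = 0.00837
  −0.65·log₂(0.08) = 2.36851
H(P,Q) = 3.5616 bits.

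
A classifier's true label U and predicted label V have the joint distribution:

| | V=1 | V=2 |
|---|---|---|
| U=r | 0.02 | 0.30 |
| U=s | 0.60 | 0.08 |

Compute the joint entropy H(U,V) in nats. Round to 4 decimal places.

H(U,V) = −Σ p(x,y)·ln p(x,y) over all 4 cells.
  cell (r,1): −0.02·ln0.02 = 0.07824
  cell (r,2): −0.30·ln0.30 = 0.36119
  cell (s,1): −0.60·ln0.60 = 0.30650
  cell (s,2): −0.08·ln0.08 = 0.20206
Sum = 0.9480 nats.

0.9480 nats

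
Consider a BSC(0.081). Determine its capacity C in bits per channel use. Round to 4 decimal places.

Binary symmetric channel: C = 1 − h₂(ε) where h₂ is the binary entropy function.
h₂(0.081) = −0.081·log₂0.081 − 0.919·log₂0.919 = 0.4057.
C = 1 − 0.4057 = 0.5943 bits per channel use.

0.5943 bits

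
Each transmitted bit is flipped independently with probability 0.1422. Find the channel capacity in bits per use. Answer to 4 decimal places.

0.4100 bits

Binary symmetric channel: C = 1 − h₂(ε) where h₂ is the binary entropy function.
h₂(0.1422) = −0.1422·log₂0.1422 − 0.8578·log₂0.8578 = 0.5900.
C = 1 − 0.5900 = 0.4100 bits per channel use.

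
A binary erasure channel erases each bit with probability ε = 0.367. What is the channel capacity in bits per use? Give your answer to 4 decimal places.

Binary erasure channel: capacity C = 1 − ε.
C = 1 − 0.367 = 0.6330 bits per channel use.

0.6330 bits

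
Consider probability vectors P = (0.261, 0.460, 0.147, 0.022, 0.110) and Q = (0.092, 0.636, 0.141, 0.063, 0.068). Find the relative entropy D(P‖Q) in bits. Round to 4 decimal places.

D(P‖Q) = Σ p·log₂(p/q).
  0.261·log₂(0.261/0.092) = 0.39263
  0.460·log₂(0.460/0.636) = -0.21500
  0.147·log₂(0.147/0.141) = 0.00884
  0.022·log₂(0.022/0.063) = -0.03339
  0.110·log₂(0.110/0.068) = 0.07633
D(P‖Q) = 0.2294 bits.

0.2294 bits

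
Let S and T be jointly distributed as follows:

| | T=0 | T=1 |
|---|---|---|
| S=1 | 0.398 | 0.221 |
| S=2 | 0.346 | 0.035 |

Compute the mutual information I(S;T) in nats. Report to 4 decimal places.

Marginals: p(S) = (0.6190, 0.3810), p(T) = (0.7440, 0.2560).
I(S;T) = Σ p(x,y)·ln[p(x,y)/(p(x)p(y))].
  (1,0): 0.398·ln(0.8642) = -0.05808
  (1,1): 0.221·ln(1.3946) = 0.07351
  (2,0): 0.346·ln(1.2206) = 0.06898
  (2,1): 0.035·ln(0.3588) = -0.03587
Sum = 0.0485 nats.

0.0485 nats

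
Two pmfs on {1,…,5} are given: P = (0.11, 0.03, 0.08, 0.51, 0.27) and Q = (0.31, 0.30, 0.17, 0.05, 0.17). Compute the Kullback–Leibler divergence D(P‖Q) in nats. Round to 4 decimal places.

D(P‖Q) = Σ p·ln(p/q).
  0.11·ln(0.11/0.31) = -0.11397
  0.03·ln(0.03/0.30) = -0.06908
  0.08·ln(0.08/0.17) = -0.06030
  0.51·ln(0.51/0.05) = 1.18442
  0.27·ln(0.27/0.17) = 0.12491
D(P‖Q) = 1.0660 nats.

1.0660 nats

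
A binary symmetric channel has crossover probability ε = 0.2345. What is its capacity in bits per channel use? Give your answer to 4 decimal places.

Binary symmetric channel: C = 1 − h₂(ε) where h₂ is the binary entropy function.
h₂(0.2345) = −0.2345·log₂0.2345 − 0.7655·log₂0.7655 = 0.7858.
C = 1 − 0.7858 = 0.2142 bits per channel use.

0.2142 bits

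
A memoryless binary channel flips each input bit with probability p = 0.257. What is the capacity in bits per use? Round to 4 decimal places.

0.1778 bits

Binary symmetric channel: C = 1 − h₂(ε) where h₂ is the binary entropy function.
h₂(0.257) = −0.257·log₂0.257 − 0.743·log₂0.743 = 0.8222.
C = 1 − 0.8222 = 0.1778 bits per channel use.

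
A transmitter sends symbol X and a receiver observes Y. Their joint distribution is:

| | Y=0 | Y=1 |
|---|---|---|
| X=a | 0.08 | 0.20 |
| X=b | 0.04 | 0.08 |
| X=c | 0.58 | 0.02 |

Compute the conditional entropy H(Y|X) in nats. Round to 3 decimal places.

0.332 nats

Marginals: p(X) = (0.2800, 0.1200, 0.6000), p(Y) = (0.7000, 0.3000).
H(Y|X) = Σ p(X) · H(Y|X=·).
  X=a: p=0.2800, H(Y|X=a) = 0.5983
  X=b: p=0.1200, H(Y|X=b) = 0.6365
  X=c: p=0.6000, H(Y|X=c) = 0.1461
Weighted sum = 0.332 nats.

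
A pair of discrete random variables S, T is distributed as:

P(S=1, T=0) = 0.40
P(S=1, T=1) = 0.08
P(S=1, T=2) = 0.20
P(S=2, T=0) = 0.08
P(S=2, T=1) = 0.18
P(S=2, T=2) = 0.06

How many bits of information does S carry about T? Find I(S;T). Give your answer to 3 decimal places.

0.158 bits

Marginals: p(S) = (0.6800, 0.3200), p(T) = (0.4800, 0.2600, 0.2600).
I(S;T) = H(S) + H(T) − H(S,T).
H(S) = 0.9044, H(T) = 1.5188, H(S,T) = 2.2650.
I(S;T) = 0.9044 + 1.5188 − 2.2650 = 0.158 bits.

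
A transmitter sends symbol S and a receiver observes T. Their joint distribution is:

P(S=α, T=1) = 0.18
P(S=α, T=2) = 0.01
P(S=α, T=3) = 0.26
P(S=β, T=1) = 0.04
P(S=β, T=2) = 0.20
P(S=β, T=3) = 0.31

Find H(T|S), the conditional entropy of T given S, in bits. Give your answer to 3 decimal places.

Chain rule: H(T|S) = H(S,T) − H(S).
Marginals: p(S) = (0.4500, 0.5500), p(T) = (0.2200, 0.2100, 0.5700).
H(S,T) = 2.1910 bits; H(S) = 0.9928 bits.
H(T|S) = 2.1910 − 0.9928 = 1.198 bits.

1.198 bits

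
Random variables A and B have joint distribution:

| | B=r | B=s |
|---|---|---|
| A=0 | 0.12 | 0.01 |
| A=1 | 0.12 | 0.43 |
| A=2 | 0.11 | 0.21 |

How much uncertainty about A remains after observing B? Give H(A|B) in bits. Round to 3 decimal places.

Chain rule: H(A|B) = H(A,B) − H(B).
Marginals: p(A) = (0.1300, 0.5500, 0.3200), p(B) = (0.3500, 0.6500).
H(A,B) = 2.1472 bits; H(B) = 0.9341 bits.
H(A|B) = 2.1472 − 0.9341 = 1.213 bits.

1.213 bits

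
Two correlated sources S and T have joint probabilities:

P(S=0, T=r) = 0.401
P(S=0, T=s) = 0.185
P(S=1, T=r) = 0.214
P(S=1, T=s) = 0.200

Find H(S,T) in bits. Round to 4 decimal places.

1.9194 bits

H(S,T) = −Σ p(x,y)·log₂ p(x,y) over all 4 cells.
  cell (0,r): −0.401·log₂0.401 = 0.52865
  cell (0,s): −0.185·log₂0.185 = 0.45036
  cell (1,r): −0.214·log₂0.214 = 0.47600
  cell (1,s): −0.200·log₂0.200 = 0.46439
Sum = 1.9194 bits.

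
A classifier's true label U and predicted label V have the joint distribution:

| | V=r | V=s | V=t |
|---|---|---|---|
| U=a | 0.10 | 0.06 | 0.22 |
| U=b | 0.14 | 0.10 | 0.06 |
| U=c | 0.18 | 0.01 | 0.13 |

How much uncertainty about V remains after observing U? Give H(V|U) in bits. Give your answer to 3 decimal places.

1.346 bits

Chain rule: H(V|U) = H(U,V) − H(U).
Marginals: p(U) = (0.3800, 0.3000, 0.3200), p(V) = (0.4200, 0.1700, 0.4100).
H(U,V) = 2.9235 bits; H(U) = 1.5776 bits.
H(V|U) = 2.9235 − 1.5776 = 1.346 bits.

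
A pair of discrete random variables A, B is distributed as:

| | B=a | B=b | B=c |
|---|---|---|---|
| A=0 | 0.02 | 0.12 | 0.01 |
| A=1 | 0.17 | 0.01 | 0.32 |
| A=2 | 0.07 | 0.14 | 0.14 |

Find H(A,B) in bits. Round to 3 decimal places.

2.636 bits

H(A,B) = −Σ p(x,y)·log₂ p(x,y) over all 9 cells.
  cell (0,a): −0.02·log₂0.02 = 0.1129
  cell (0,b): −0.12·log₂0.12 = 0.3671
  cell (0,c): −0.01·log₂0.01 = 0.0664
  cell (1,a): −0.17·log₂0.17 = 0.4346
  cell (1,b): −0.01·log₂0.01 = 0.0664
  cell (1,c): −0.32·log₂0.32 = 0.5260
  cell (2,a): −0.07·log₂0.07 = 0.2686
  cell (2,b): −0.14·log₂0.14 = 0.3971
  cell (2,c): −0.14·log₂0.14 = 0.3971
Sum = 2.636 bits.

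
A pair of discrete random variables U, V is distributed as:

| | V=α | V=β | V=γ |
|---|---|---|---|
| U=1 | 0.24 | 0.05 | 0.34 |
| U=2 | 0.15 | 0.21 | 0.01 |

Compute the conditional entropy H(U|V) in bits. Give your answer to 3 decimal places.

Marginals: p(U) = (0.6300, 0.3700), p(V) = (0.3900, 0.2600, 0.3500).
H(U|V) = Σ p(V) · H(U|V=·).
  V=α: p=0.3900, H(U|V=α) = 0.9612
  V=β: p=0.2600, H(U|V=β) = 0.7063
  V=γ: p=0.3500, H(U|V=γ) = 0.1872
Weighted sum = 0.624 bits.

0.624 bits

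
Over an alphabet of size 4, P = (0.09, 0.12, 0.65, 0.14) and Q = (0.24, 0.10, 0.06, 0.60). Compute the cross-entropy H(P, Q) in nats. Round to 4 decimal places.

2.3050 nats

H(P,Q) = −Σ p·ln q.
  −0.09·ln(0.24) = 0.12844
  −0.12·ln(0.10) = 0.27631
  −0.65·ln(0.06) = 1.82872
  −0.14·ln(0.60) = 0.07152
H(P,Q) = 2.3050 nats.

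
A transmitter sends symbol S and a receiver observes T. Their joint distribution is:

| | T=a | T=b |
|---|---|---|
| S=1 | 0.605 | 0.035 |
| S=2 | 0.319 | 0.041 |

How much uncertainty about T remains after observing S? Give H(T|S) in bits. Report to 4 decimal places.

Chain rule: H(T|S) = H(S,T) − H(S).
Marginals: p(S) = (0.6400, 0.3600), p(T) = (0.9240, 0.0760).
H(S,T) = 1.3227 bits; H(S) = 0.9427 bits.
H(T|S) = 1.3227 − 0.9427 = 0.3800 bits.

0.3800 bits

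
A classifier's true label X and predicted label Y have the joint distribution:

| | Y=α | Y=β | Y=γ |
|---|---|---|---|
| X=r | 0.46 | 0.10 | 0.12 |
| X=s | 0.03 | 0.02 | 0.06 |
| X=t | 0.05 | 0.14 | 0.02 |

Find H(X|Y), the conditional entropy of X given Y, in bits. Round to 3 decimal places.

Chain rule: H(X|Y) = H(X,Y) − H(Y).
Marginals: p(X) = (0.6800, 0.1100, 0.2100), p(Y) = (0.5400, 0.2600, 0.2000).
H(X,Y) = 2.4489 bits; H(Y) = 1.4497 bits.
H(X|Y) = 2.4489 − 1.4497 = 0.999 bits.

0.999 bits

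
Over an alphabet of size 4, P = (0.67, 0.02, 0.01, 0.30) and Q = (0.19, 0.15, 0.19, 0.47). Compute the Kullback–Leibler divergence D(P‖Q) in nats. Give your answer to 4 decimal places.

D(P‖Q) = Σ p·ln(p/q).
  0.67·ln(0.67/0.19) = 0.84437
  0.02·ln(0.02/0.15) = -0.04030
  0.01·ln(0.01/0.19) = -0.02944
  0.30·ln(0.30/0.47) = -0.13469
D(P‖Q) = 0.6399 nats.

0.6399 nats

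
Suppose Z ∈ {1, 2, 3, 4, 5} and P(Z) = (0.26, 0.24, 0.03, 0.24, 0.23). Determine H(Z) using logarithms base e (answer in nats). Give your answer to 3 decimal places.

1.478 nats

H(Z) = −Σ p·ln p.
  −(0.26)·ln(0.26) = 0.3502
  −(0.24)·ln(0.24) = 0.3425
  −(0.03)·ln(0.03) = 0.1052
  −(0.24)·ln(0.24) = 0.3425
  −(0.23)·ln(0.23) = 0.3380
Sum: 0.3502 + 0.3425 + 0.1052 + 0.3425 + 0.3380 = 1.478 nats.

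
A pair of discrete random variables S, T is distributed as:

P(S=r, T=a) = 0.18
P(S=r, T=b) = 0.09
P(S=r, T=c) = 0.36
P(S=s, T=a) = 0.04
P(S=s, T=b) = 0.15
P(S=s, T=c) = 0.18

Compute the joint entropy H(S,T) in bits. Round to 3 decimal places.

H(S,T) = −Σ p(x,y)·log₂ p(x,y) over all 6 cells.
  cell (r,a): −0.18·log₂0.18 = 0.4453
  cell (r,b): −0.09·log₂0.09 = 0.3127
  cell (r,c): −0.36·log₂0.36 = 0.5306
  cell (s,a): −0.04·log₂0.04 = 0.1858
  cell (s,b): −0.15·log₂0.15 = 0.4105
  cell (s,c): −0.18·log₂0.18 = 0.4453
Sum = 2.330 bits.

2.330 bits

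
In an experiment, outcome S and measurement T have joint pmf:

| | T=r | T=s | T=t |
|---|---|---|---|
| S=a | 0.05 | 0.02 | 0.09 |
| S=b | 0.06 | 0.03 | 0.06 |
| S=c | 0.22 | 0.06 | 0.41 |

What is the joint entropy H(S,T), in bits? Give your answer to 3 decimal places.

2.532 bits

H(S,T) = −Σ p(x,y)·log₂ p(x,y) over all 9 cells.
  cell (a,r): −0.05·log₂0.05 = 0.2161
  cell (a,s): −0.02·log₂0.02 = 0.1129
  cell (a,t): −0.09·log₂0.09 = 0.3127
  cell (b,r): −0.06·log₂0.06 = 0.2435
  cell (b,s): −0.03·log₂0.03 = 0.1518
  cell (b,t): −0.06·log₂0.06 = 0.2435
  cell (c,r): −0.22·log₂0.22 = 0.4806
  cell (c,s): −0.06·log₂0.06 = 0.2435
  cell (c,t): −0.41·log₂0.41 = 0.5274
Sum = 2.532 bits.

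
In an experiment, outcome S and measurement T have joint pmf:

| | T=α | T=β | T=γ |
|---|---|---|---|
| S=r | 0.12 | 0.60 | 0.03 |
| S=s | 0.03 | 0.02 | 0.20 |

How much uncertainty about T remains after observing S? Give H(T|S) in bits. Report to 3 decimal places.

0.879 bits

Marginals: p(S) = (0.7500, 0.2500), p(T) = (0.1500, 0.6200, 0.2300).
H(T|S) = Σ p(S) · H(T|S=·).
  S=r: p=0.7500, H(T|S=r) = 0.8663
  S=s: p=0.2500, H(T|S=s) = 0.9161
Weighted sum = 0.879 bits.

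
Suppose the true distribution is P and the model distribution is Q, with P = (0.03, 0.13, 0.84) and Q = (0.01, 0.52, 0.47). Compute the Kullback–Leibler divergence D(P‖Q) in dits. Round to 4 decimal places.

0.1479 dits

D(P‖Q) = Σ p·log₁₀(p/q).
  0.03·log₁₀(0.03/0.01) = 0.01431
  0.13·log₁₀(0.13/0.52) = -0.07827
  0.84·log₁₀(0.84/0.47) = 0.21183
D(P‖Q) = 0.1479 dits.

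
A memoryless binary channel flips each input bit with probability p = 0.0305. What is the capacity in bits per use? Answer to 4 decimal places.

Binary symmetric channel: C = 1 − h₂(ε) where h₂ is the binary entropy function.
h₂(0.0305) = −0.0305·log₂0.0305 − 0.9695·log₂0.9695 = 0.1969.
C = 1 − 0.1969 = 0.8031 bits per channel use.

0.8031 bits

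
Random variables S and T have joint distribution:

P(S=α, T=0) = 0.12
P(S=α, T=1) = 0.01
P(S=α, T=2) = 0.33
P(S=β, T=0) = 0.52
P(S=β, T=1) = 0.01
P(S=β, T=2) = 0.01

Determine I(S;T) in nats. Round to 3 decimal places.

Marginals: p(S) = (0.4600, 0.5400), p(T) = (0.6400, 0.0200, 0.3400).
I(S;T) = H(S) + H(T) − H(S,T).
H(S) = 0.6899, H(T) = 0.7307, H(S,T) = 1.0985.
I(S;T) = 0.6899 + 0.7307 − 1.0985 = 0.322 nats.

0.322 nats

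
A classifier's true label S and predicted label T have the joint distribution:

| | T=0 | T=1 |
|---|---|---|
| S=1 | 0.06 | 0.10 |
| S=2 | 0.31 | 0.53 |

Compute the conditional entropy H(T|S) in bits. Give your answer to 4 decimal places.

0.9507 bits

Chain rule: H(T|S) = H(S,T) − H(S).
Marginals: p(S) = (0.1600, 0.8400), p(T) = (0.3700, 0.6300).
H(S,T) = 1.5850 bits; H(S) = 0.6343 bits.
H(T|S) = 1.5850 − 0.6343 = 0.9507 bits.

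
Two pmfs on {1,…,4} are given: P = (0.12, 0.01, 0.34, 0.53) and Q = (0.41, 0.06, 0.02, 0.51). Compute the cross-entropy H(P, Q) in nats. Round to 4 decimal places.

H(P,Q) = −Σ p·ln q.
  −0.12·ln(0.41) = 0.10699
  −0.01·ln(0.06) = 0.02813
  −0.34·ln(0.02) = 1.33009
  −0.53·ln(0.51) = 0.35687
H(P,Q) = 1.8221 nats.

1.8221 nats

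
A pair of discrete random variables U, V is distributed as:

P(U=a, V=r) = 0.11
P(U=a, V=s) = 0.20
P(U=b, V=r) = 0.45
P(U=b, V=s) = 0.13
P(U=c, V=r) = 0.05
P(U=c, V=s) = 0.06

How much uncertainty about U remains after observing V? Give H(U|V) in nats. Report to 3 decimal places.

0.839 nats

Marginals: p(U) = (0.3100, 0.5800, 0.1100), p(V) = (0.6100, 0.3900).
H(U|V) = Σ p(V) · H(U|V=·).
  V=r: p=0.6100, H(U|V=r) = 0.7384
  V=s: p=0.3900, H(U|V=s) = 0.9967
Weighted sum = 0.839 nats.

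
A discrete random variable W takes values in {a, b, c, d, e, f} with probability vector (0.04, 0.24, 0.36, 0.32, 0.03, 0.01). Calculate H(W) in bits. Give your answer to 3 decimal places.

H(W) = −Σ p·log₂ p.
  −(0.04)·log₂(0.04) = 0.1858
  −(0.24)·log₂(0.24) = 0.4941
  −(0.36)·log₂(0.36) = 0.5306
  −(0.32)·log₂(0.32) = 0.5260
  −(0.03)·log₂(0.03) = 0.1518
  −(0.01)·log₂(0.01) = 0.0664
Sum: 0.1858 + 0.4941 + 0.5306 + 0.5260 + 0.1518 + 0.0664 = 1.955 bits.

1.955 bits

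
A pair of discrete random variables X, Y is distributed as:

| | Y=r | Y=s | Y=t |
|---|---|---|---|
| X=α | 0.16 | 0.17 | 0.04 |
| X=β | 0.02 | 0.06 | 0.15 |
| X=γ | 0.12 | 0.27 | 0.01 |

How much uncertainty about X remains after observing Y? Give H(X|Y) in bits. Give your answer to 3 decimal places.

Marginals: p(X) = (0.3700, 0.2300, 0.4000), p(Y) = (0.3000, 0.5000, 0.2000).
H(X|Y) = Σ p(Y) · H(X|Y=·).
  Y=r: p=0.3000, H(X|Y=r) = 1.2729
  Y=s: p=0.5000, H(X|Y=s) = 1.3763
  Y=t: p=0.2000, H(X|Y=t) = 0.9918
Weighted sum = 1.268 bits.

1.268 bits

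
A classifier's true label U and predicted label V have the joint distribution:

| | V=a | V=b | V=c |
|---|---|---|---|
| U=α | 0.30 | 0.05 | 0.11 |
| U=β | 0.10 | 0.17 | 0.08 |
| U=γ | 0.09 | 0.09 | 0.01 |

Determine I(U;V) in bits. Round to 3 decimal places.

0.156 bits

Marginals: p(U) = (0.4600, 0.3500, 0.1900), p(V) = (0.4900, 0.3100, 0.2000).
I(U;V) = H(U) + H(V) − H(U,V).
H(U) = 1.5007, H(V) = 1.4925, H(U,V) = 2.8375.
I(U;V) = 1.5007 + 1.4925 − 2.8375 = 0.156 bits.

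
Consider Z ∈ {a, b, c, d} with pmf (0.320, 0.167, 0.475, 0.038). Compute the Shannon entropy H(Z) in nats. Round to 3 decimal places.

1.141 nats

H(Z) = −Σ p·ln p.
  −(0.320)·ln(0.320) = 0.3646
  −(0.167)·ln(0.167) = 0.2989
  −(0.475)·ln(0.475) = 0.3536
  −(0.038)·ln(0.038) = 0.1243
Sum: 0.3646 + 0.2989 + 0.3536 + 0.1243 = 1.141 nats.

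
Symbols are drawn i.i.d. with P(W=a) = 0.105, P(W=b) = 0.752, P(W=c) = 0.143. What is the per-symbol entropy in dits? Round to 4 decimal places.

H(W) = −Σ p·log₁₀ p.
  −(0.105)·log₁₀(0.105) = 0.10278
  −(0.752)·log₁₀(0.752) = 0.09308
  −(0.143)·log₁₀(0.143) = 0.12079
Sum: 0.10278 + 0.09308 + 0.12079 = 0.3166 dits.

0.3166 dits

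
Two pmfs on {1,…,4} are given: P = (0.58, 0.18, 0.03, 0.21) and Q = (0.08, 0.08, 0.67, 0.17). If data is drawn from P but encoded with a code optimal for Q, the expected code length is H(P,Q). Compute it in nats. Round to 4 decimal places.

2.3037 nats

H(P,Q) = −Σ p·ln q.
  −0.58·ln(0.08) = 1.46492
  −0.18·ln(0.08) = 0.45463
  −0.03·ln(0.67) = 0.01201
  −0.21·ln(0.17) = 0.37211
H(P,Q) = 2.3037 nats.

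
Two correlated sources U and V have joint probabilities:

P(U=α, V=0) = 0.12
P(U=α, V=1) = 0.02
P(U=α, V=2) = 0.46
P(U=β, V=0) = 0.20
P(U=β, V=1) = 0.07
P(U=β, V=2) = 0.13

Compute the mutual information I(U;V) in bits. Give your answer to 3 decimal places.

0.148 bits

Marginals: p(U) = (0.6000, 0.4000), p(V) = (0.3200, 0.0900, 0.5900).
I(U;V) = H(U) + H(V) − H(U,V).
H(U) = 0.9710, H(V) = 1.2878, H(U,V) = 2.1109.
I(U;V) = 0.9710 + 1.2878 − 2.1109 = 0.148 bits.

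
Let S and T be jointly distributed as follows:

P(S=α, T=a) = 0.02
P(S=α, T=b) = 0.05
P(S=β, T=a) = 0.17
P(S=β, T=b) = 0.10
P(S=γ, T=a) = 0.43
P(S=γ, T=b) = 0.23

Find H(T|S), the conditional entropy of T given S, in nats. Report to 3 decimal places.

Chain rule: H(T|S) = H(S,T) − H(S).
Marginals: p(S) = (0.0700, 0.2700, 0.6600), p(T) = (0.6200, 0.3800).
H(S,T) = 1.4605 nats; H(S) = 0.8139 nats.
H(T|S) = 1.4605 − 0.8139 = 0.647 nats.

0.647 nats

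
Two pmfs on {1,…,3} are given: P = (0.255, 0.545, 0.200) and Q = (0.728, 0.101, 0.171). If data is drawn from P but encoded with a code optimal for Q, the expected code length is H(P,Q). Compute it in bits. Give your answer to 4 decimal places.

2.4290 bits

H(P,Q) = −Σ p·log₂ q.
  −0.255·log₂(0.728) = 0.11679
  −0.545·log₂(0.101) = 1.80263
  −0.200·log₂(0.171) = 0.50959
H(P,Q) = 2.4290 bits.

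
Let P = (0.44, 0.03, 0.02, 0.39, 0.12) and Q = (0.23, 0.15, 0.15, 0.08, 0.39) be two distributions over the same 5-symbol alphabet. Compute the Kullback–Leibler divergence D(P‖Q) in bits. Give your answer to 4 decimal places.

D(P‖Q) = Σ p·log₂(p/q).
  0.44·log₂(0.44/0.23) = 0.41178
  0.03·log₂(0.03/0.15) = -0.06966
  0.02·log₂(0.02/0.15) = -0.05814
  0.39·log₂(0.39/0.08) = 0.89131
  0.12·log₂(0.12/0.39) = -0.20405
D(P‖Q) = 0.9712 bits.

0.9712 bits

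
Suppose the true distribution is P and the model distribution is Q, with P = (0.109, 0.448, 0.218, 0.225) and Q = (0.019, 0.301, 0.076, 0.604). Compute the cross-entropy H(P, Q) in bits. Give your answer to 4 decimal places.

2.3734 bits

H(P,Q) = −Σ p·log₂ q.
  −0.109·log₂(0.019) = 0.62325
  −0.448·log₂(0.301) = 0.77601
  −0.218·log₂(0.076) = 0.81049
  −0.225·log₂(0.604) = 0.16366
H(P,Q) = 2.3734 bits.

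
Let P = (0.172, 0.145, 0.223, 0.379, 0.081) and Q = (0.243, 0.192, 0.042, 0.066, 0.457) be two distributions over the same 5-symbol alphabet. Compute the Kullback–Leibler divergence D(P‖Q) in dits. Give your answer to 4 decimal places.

D(P‖Q) = Σ p·log₁₀(p/q).
  0.172·log₁₀(0.172/0.243) = -0.02581
  0.145·log₁₀(0.145/0.192) = -0.01768
  0.223·log₁₀(0.223/0.042) = 0.16169
  0.379·log₁₀(0.379/0.066) = 0.28770
  0.081·log₁₀(0.081/0.457) = -0.06087
D(P‖Q) = 0.3450 dits.

0.3450 dits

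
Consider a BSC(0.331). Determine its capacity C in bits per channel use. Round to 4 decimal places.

Binary symmetric channel: C = 1 − h₂(ε) where h₂ is the binary entropy function.
h₂(0.331) = −0.331·log₂0.331 − 0.669·log₂0.669 = 0.9159.
C = 1 − 0.9159 = 0.0841 bits per channel use.

0.0841 bits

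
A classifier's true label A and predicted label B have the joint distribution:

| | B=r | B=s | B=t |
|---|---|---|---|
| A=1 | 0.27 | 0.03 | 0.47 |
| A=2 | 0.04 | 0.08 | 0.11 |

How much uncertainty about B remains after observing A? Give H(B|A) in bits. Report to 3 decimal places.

Marginals: p(A) = (0.7700, 0.2300), p(B) = (0.3100, 0.1100, 0.5800).
H(B|A) = Σ p(A) · H(B|A=·).
  A=1: p=0.7700, H(B|A=1) = 1.1473
  A=2: p=0.2300, H(B|A=2) = 1.4777
Weighted sum = 1.223 bits.

1.223 bits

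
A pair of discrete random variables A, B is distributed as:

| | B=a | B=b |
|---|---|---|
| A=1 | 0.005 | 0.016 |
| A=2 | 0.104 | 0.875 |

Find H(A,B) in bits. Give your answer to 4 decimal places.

0.6418 bits

H(A,B) = −Σ p(x,y)·log₂ p(x,y) over all 4 cells.
  cell (1,a): −0.005·log₂0.005 = 0.03822
  cell (1,b): −0.016·log₂0.016 = 0.09545
  cell (2,a): −0.104·log₂0.104 = 0.33960
  cell (2,b): −0.875·log₂0.875 = 0.16856
Sum = 0.6418 bits.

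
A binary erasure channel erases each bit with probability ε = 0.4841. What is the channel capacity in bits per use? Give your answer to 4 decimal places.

0.5159 bits

Binary erasure channel: capacity C = 1 − ε.
C = 1 − 0.4841 = 0.5159 bits per channel use.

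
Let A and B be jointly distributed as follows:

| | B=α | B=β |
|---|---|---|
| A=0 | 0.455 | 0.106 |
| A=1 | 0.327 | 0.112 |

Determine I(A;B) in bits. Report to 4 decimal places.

0.0045 bits

Marginals: p(A) = (0.5610, 0.4390), p(B) = (0.7820, 0.2180).
I(A;B) = Σ p(x,y)·log₂[p(x,y)/(p(x)p(y))].
  (0,α): 0.455·log₂(1.0372) = 0.02394
  (0,β): 0.106·log₂(0.8667) = -0.02187
  (1,α): 0.327·log₂(0.9525) = -0.02295
  (1,β): 0.112·log₂(1.1703) = 0.02541
Sum = 0.0045 bits.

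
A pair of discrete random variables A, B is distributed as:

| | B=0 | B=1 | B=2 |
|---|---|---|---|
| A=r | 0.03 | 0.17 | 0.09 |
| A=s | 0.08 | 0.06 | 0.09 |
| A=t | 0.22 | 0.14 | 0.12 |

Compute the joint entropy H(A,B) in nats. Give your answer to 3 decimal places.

2.074 nats

H(A,B) = −Σ p(x,y)·ln p(x,y) over all 9 cells.
  cell (r,0): −0.03·ln0.03 = 0.1052
  cell (r,1): −0.17·ln0.17 = 0.3012
  cell (r,2): −0.09·ln0.09 = 0.2167
  cell (s,0): −0.08·ln0.08 = 0.2021
  cell (s,1): −0.06·ln0.06 = 0.1688
  cell (s,2): −0.09·ln0.09 = 0.2167
  cell (t,0): −0.22·ln0.22 = 0.3331
  cell (t,1): −0.14·ln0.14 = 0.2753
  cell (t,2): −0.12·ln0.12 = 0.2544
Sum = 2.074 nats.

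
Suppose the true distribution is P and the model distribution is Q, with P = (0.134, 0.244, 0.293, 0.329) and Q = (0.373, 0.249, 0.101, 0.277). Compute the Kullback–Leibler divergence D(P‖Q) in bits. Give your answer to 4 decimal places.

D(P‖Q) = Σ p·log₂(p/q).
  0.134·log₂(0.134/0.373) = -0.19791
  0.244·log₂(0.244/0.249) = -0.00714
  0.293·log₂(0.293/0.101) = 0.45021
  0.329·log₂(0.329/0.277) = 0.08166
D(P‖Q) = 0.3268 bits.

0.3268 bits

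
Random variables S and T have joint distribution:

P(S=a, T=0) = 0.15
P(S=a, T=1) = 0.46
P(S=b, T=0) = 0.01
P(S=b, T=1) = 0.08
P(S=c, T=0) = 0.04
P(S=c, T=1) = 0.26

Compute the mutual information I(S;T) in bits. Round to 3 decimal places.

Marginals: p(S) = (0.6100, 0.0900, 0.3000), p(T) = (0.2000, 0.8000).
I(S;T) = Σ p(x,y)·log₂[p(x,y)/(p(x)p(y))].
  (a,0): 0.15·log₂(1.2295) = 0.0447
  (a,1): 0.46·log₂(0.9426) = -0.0392
  (b,0): 0.01·log₂(0.5556) = -0.0085
  (b,1): 0.08·log₂(1.1111) = 0.0122
  (c,0): 0.04·log₂(0.6667) = -0.0234
  (c,1): 0.26·log₂(1.0833) = 0.0300
Sum = 0.016 bits.

0.016 bits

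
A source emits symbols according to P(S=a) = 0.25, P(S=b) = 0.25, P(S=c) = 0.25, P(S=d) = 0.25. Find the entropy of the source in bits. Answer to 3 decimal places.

2.000 bits

H(S) = −Σ p·log₂ p.
  −(0.25)·log₂(0.25) = 0.5000
  −(0.25)·log₂(0.25) = 0.5000
  −(0.25)·log₂(0.25) = 0.5000
  −(0.25)·log₂(0.25) = 0.5000
Sum: 0.5000 + 0.5000 + 0.5000 + 0.5000 = 2.000 bits.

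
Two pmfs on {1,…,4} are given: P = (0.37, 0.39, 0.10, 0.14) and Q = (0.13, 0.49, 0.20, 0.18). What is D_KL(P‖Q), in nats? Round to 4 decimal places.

0.1935 nats

D(P‖Q) = Σ p·ln(p/q).
  0.37·ln(0.37/0.13) = 0.38701
  0.39·ln(0.39/0.49) = -0.08902
  0.10·ln(0.10/0.20) = -0.06931
  0.14·ln(0.14/0.18) = -0.03518
D(P‖Q) = 0.1935 nats.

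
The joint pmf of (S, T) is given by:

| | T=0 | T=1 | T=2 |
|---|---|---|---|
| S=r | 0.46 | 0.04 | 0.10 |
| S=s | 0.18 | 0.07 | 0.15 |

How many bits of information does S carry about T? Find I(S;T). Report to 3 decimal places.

0.076 bits

Marginals: p(S) = (0.6000, 0.4000), p(T) = (0.6400, 0.1100, 0.2500).
I(S;T) = H(S) + H(T) − H(S,T).
H(S) = 0.9710, H(T) = 1.2624, H(S,T) = 2.1577.
I(S;T) = 0.9710 + 1.2624 − 2.1577 = 0.076 bits.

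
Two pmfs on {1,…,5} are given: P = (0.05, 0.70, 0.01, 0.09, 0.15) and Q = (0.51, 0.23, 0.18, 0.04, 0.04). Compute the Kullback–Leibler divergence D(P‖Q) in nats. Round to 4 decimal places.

D(P‖Q) = Σ p·ln(p/q).
  0.05·ln(0.05/0.51) = -0.11612
  0.70·ln(0.70/0.23) = 0.77910
  0.01·ln(0.01/0.18) = -0.02890
  0.09·ln(0.09/0.04) = 0.07298
  0.15·ln(0.15/0.04) = 0.19826
D(P‖Q) = 0.9053 nats.

0.9053 nats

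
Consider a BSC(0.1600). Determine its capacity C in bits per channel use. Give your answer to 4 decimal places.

Binary symmetric channel: C = 1 − h₂(ε) where h₂ is the binary entropy function.
h₂(0.1600) = −0.1600·log₂0.1600 − 0.8400·log₂0.8400 = 0.6343.
C = 1 − 0.6343 = 0.3657 bits per channel use.

0.3657 bits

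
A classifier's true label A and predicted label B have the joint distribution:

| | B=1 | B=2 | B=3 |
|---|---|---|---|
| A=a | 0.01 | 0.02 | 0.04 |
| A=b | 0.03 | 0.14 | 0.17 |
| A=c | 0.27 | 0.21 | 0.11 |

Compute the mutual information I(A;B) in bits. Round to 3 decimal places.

0.146 bits

Marginals: p(A) = (0.0700, 0.3400, 0.5900), p(B) = (0.3100, 0.3700, 0.3200).
I(A;B) = H(A) + H(B) − H(A,B).
H(A) = 1.2468, H(B) = 1.5806, H(A,B) = 2.6817.
I(A;B) = 1.2468 + 1.5806 − 2.6817 = 0.146 bits.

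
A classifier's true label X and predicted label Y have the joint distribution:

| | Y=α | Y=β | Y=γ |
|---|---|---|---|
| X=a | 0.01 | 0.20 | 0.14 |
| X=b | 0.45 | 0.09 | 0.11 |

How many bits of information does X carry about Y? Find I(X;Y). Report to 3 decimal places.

0.358 bits

Marginals: p(X) = (0.3500, 0.6500), p(Y) = (0.4600, 0.2900, 0.2500).
I(X;Y) = Σ p(x,y)·log₂[p(x,y)/(p(x)p(y))].
  (a,α): 0.01·log₂(0.0621) = -0.0401
  (a,β): 0.20·log₂(1.9704) = 0.1957
  (a,γ): 0.14·log₂(1.6000) = 0.0949
  (b,α): 0.45·log₂(1.5050) = 0.2654
  (b,β): 0.09·log₂(0.4775) = -0.0960
  (b,γ): 0.11·log₂(0.6769) = -0.0619
Sum = 0.358 bits.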